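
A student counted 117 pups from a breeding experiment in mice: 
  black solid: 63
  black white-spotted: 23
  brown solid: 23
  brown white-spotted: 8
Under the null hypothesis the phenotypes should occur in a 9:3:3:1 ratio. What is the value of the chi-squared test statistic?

Under the 9:3:3:1 hypothesis (Σ ratio = 16, N = 117):
  black solid: 117 × 9/16 = 65.8125
  black white-spotted: 117 × 3/16 = 21.9375
  brown solid: 117 × 3/16 = 21.9375
  brown white-spotted: 117 × 1/16 = 7.3125
χ² = Σ (O − E)² / E
  black solid: (63 − 65.8125)² / 65.8125 = 0.1202
  black white-spotted: (23 − 21.9375)² / 21.9375 = 0.0515
  brown solid: (23 − 21.9375)² / 21.9375 = 0.0515
  brown white-spotted: (8 − 7.3125)² / 7.3125 = 0.0646
χ² = 0.1202 + 0.0515 + 0.0515 + 0.0646 = 0.2878 ≈ 0.288

0.288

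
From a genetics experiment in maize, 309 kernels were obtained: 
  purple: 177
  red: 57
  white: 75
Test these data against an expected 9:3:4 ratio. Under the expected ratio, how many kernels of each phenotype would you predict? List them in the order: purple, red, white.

173.8125, 57.9375, 77.25

Expected counts for N = 309 under a 9:3:4 ratio (total parts = 16):
  purple: 309 × 9/16 = 173.8125
  red: 309 × 3/16 = 57.9375
  white: 309 × 4/16 = 77.25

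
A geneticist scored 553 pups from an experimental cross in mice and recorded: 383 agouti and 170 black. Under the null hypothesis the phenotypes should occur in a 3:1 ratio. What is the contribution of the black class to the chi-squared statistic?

The 3:1 ratio has 4 parts, so with N = 553 the expected counts are:
  agouti: 553 × 3/4 = 414.75
  black: 553 × 1/4 = 138.25
Contribution of black: (170 − 138.25)² / 138.25 = 7.2916

7.292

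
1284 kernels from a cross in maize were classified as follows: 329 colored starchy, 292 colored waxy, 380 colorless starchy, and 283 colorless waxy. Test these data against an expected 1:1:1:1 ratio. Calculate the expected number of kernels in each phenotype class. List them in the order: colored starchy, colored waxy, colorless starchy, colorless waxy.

321, 321, 321, 321

Total ratio parts = 4. Expected numbers out of 1284:
  colored starchy: 1284 × 1/4 = 321
  colored waxy: 1284 × 1/4 = 321
  colorless starchy: 1284 × 1/4 = 321
  colorless waxy: 1284 × 1/4 = 321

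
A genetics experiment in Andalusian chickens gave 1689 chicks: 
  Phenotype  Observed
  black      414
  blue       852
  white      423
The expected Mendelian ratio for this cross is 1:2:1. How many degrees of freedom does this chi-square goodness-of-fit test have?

2

A goodness-of-fit test with 3 phenotype classes has df = 3 − 1 = 2.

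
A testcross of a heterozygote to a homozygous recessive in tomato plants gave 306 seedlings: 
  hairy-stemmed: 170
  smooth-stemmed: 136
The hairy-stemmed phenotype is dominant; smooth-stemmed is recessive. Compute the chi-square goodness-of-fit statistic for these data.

A testcross of a heterozygote (Aa × aa) gives a 1:1 phenotypic ratio.
Expected counts for N = 306 under a 1:1 ratio (total parts = 2):
  hairy-stemmed: 306 × 1/2 = 153
  smooth-stemmed: 306 × 1/2 = 153
χ² = Σ (O − E)² / E
  hairy-stemmed: (170 − 153)² / 153 = 1.8889
  smooth-stemmed: (136 − 153)² / 153 = 1.8889
χ² = 1.8889 + 1.8889 = 3.7778 ≈ 3.778

3.778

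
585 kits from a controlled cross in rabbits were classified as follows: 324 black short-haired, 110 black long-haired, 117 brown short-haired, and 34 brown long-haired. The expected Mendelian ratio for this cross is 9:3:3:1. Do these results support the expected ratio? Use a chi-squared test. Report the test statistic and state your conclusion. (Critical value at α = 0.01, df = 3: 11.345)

0.746; consistent

Total ratio parts = 16. Expected numbers out of 585:
  black short-haired: 585 × 9/16 = 329.0625
  black long-haired: 585 × 3/16 = 109.6875
  brown short-haired: 585 × 3/16 = 109.6875
  brown long-haired: 585 × 1/16 = 36.5625
χ² = Σ (O − E)² / E
  black short-haired: (324 − 329.0625)² / 329.0625 = 0.0779
  black long-haired: (110 − 109.6875)² / 109.6875 = 0.0009
  brown short-haired: (117 − 109.6875)² / 109.6875 = 0.4875
  brown long-haired: (34 − 36.5625)² / 36.5625 = 0.1796
χ² = 0.0779 + 0.0009 + 0.4875 + 0.1796 = 0.7459 ≈ 0.746
Degrees of freedom = 4 − 1 = 3; critical value at α = 0.01 is 11.345.
Since 0.746 < 11.345, we fail to reject the null hypothesis — the data are consistent with the 9:3:3:1 ratio.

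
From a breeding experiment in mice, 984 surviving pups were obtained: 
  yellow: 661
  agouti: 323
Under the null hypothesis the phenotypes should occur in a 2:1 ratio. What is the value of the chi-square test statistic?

Under the 2:1 hypothesis (Σ ratio = 3, N = 984):
  yellow: 984 × 2/3 = 656
  agouti: 984 × 1/3 = 328
χ² = Σ (O − E)² / E
  yellow: (661 − 656)² / 656 = 0.0381
  agouti: (323 − 328)² / 328 = 0.0762
χ² = 0.0381 + 0.0762 = 0.1143 ≈ 0.114

0.114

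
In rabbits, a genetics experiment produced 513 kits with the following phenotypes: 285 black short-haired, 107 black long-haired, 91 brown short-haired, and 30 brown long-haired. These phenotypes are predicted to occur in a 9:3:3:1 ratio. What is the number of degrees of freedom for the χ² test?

A goodness-of-fit test with 4 phenotype classes has df = 4 − 1 = 3.

3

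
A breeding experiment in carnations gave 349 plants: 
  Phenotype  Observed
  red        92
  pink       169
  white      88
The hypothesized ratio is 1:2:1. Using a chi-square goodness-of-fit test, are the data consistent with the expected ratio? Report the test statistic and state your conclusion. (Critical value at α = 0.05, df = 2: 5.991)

Under the 1:2:1 hypothesis (Σ ratio = 4, N = 349):
  red: 349 × 1/4 = 87.25
  pink: 349 × 2/4 = 174.5
  white: 349 × 1/4 = 87.25
χ² = Σ (O − E)² / E
  red: (92 − 87.25)² / 87.25 = 0.2586
  pink: (169 − 174.5)² / 174.5 = 0.1734
  white: (88 − 87.25)² / 87.25 = 0.0064
χ² = 0.2586 + 0.1734 + 0.0064 = 0.4384 ≈ 0.438
Degrees of freedom = 3 − 1 = 2; critical value at α = 0.05 is 5.991.
Since 0.438 < 5.991, we fail to reject the null hypothesis — the data are consistent with the 1:2:1 ratio.

0.438; consistent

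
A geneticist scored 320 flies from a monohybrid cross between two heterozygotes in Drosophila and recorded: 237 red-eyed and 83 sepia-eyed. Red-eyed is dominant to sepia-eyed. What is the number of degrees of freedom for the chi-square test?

For a monohybrid cross between heterozygotes with complete dominance, the expected phenotypic ratio is 3:1.
A goodness-of-fit test with 2 phenotype classes has df = 2 − 1 = 1.

1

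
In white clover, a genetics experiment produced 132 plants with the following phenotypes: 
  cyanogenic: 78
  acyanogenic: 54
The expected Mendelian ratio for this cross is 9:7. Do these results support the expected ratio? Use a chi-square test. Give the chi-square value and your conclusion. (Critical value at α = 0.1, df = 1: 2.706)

Total ratio parts = 16. Expected numbers out of 132:
  cyanogenic: 132 × 9/16 = 74.25
  acyanogenic: 132 × 7/16 = 57.75
χ² = Σ (O − E)² / E
  cyanogenic: (78 − 74.25)² / 74.25 = 0.1894
  acyanogenic: (54 − 57.75)² / 57.75 = 0.2435
χ² = 0.1894 + 0.2435 = 0.4329 ≈ 0.433
Degrees of freedom = 2 − 1 = 1; critical value at α = 0.1 is 2.706.
Since 0.433 < 2.706, we fail to reject the null hypothesis — the data are consistent with the 9:7 ratio.

0.433; consistent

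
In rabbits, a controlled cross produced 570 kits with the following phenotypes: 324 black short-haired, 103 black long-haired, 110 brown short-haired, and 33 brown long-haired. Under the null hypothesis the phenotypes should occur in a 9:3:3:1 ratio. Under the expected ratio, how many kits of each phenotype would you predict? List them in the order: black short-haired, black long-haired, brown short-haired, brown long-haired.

Total ratio parts = 16. Expected numbers out of 570:
  black short-haired: 570 × 9/16 = 320.625
  black long-haired: 570 × 3/16 = 106.875
  brown short-haired: 570 × 3/16 = 106.875
  brown long-haired: 570 × 1/16 = 35.625

320.625, 106.875, 106.875, 35.625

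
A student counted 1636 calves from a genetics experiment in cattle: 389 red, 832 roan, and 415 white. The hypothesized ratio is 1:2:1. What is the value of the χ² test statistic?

Expected counts for N = 1636 under a 1:2:1 ratio (total parts = 4):
  red: 1636 × 1/4 = 409
  roan: 1636 × 2/4 = 818
  white: 1636 × 1/4 = 409
χ² = Σ (O − E)² / E
  red: (389 − 409)² / 409 = 0.9780
  roan: (832 − 818)² / 818 = 0.2396
  white: (415 − 409)² / 409 = 0.0880
χ² = 0.9780 + 0.2396 + 0.0880 = 1.3056 ≈ 1.306

1.306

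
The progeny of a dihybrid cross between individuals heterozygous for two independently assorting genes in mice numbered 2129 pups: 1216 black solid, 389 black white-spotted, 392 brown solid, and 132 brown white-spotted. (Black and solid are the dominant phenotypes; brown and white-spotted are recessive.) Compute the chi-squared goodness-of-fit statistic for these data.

0.682

A dihybrid F₂ with independent assortment and complete dominance at both loci gives a 9:3:3:1 phenotypic ratio.
Total ratio parts = 16. Expected numbers out of 2129:
  black solid: 2129 × 9/16 = 1197.5625
  black white-spotted: 2129 × 3/16 = 399.1875
  brown solid: 2129 × 3/16 = 399.1875
  brown white-spotted: 2129 × 1/16 = 133.0625
χ² = Σ (O − E)² / E
  black solid: (1216 − 1197.5625)² / 1197.5625 = 0.2839
  black white-spotted: (389 − 399.1875)² / 399.1875 = 0.2600
  brown solid: (392 − 399.1875)² / 399.1875 = 0.1294
  brown white-spotted: (132 − 133.0625)² / 133.0625 = 0.0085
χ² = 0.2839 + 0.2600 + 0.1294 + 0.0085 = 0.6818 ≈ 0.682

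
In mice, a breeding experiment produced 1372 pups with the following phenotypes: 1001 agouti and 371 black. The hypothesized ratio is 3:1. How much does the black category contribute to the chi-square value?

Under the 3:1 hypothesis (Σ ratio = 4, N = 1372):
  agouti: 1372 × 3/4 = 1029
  black: 1372 × 1/4 = 343
Contribution of black: (371 − 343)² / 343 = 2.2857

2.286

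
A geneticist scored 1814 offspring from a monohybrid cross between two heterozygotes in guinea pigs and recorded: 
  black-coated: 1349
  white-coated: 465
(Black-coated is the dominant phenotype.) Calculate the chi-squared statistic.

0.389

For a monohybrid cross between heterozygotes with complete dominance, the expected phenotypic ratio is 3:1.
Expected counts for N = 1814 under a 3:1 ratio (total parts = 4):
  black-coated: 1814 × 3/4 = 1360.5
  white-coated: 1814 × 1/4 = 453.5
χ² = Σ (O − E)² / E
  black-coated: (1349 − 1360.5)² / 1360.5 = 0.0972
  white-coated: (465 − 453.5)² / 453.5 = 0.2916
χ² = 0.0972 + 0.2916 = 0.3888 ≈ 0.389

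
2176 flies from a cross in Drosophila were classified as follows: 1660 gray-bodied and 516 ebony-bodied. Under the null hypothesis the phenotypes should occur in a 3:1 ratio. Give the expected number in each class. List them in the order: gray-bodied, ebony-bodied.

1632, 544

The 3:1 ratio has 4 parts, so with N = 2176 the expected counts are:
  gray-bodied: 2176 × 3/4 = 1632
  ebony-bodied: 2176 × 1/4 = 544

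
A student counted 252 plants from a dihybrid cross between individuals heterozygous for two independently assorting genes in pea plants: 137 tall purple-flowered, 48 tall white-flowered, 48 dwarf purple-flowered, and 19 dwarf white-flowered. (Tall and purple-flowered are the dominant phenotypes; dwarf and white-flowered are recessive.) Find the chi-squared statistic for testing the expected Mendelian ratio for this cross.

A dihybrid F₂ with independent assortment and complete dominance at both loci gives a 9:3:3:1 phenotypic ratio.
The 9:3:3:1 ratio has 16 parts, so with N = 252 the expected counts are:
  tall purple-flowered: 252 × 9/16 = 141.75
  tall white-flowered: 252 × 3/16 = 47.25
  dwarf purple-flowered: 252 × 3/16 = 47.25
  dwarf white-flowered: 252 × 1/16 = 15.75
χ² = Σ (O − E)² / E
  tall purple-flowered: (137 − 141.75)² / 141.75 = 0.1592
  tall white-flowered: (48 − 47.25)² / 47.25 = 0.0119
  dwarf purple-flowered: (48 − 47.25)² / 47.25 = 0.0119
  dwarf white-flowered: (19 − 15.75)² / 15.75 = 0.6706
χ² = 0.1592 + 0.0119 + 0.0119 + 0.6706 = 0.8536 ≈ 0.854

0.854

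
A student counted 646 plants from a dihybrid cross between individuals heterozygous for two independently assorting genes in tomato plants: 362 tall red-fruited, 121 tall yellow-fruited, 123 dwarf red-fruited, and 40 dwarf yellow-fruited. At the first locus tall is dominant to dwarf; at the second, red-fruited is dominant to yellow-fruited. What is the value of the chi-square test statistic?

0.038

A dihybrid F₂ with independent assortment and complete dominance at both loci gives a 9:3:3:1 phenotypic ratio.
Total ratio parts = 16. Expected numbers out of 646:
  tall red-fruited: 646 × 9/16 = 363.375
  tall yellow-fruited: 646 × 3/16 = 121.125
  dwarf red-fruited: 646 × 3/16 = 121.125
  dwarf yellow-fruited: 646 × 1/16 = 40.375
χ² = Σ (O − E)² / E
  tall red-fruited: (362 − 363.375)² / 363.375 = 0.0052
  tall yellow-fruited: (121 − 121.125)² / 121.125 = 0.0001
  dwarf red-fruited: (123 − 121.125)² / 121.125 = 0.0290
  dwarf yellow-fruited: (40 − 40.375)² / 40.375 = 0.0035
χ² = 0.0052 + 0.0001 + 0.0290 + 0.0035 = 0.0378 ≈ 0.038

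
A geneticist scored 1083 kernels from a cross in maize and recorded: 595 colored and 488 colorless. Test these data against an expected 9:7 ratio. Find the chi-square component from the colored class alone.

Total ratio parts = 16. Expected numbers out of 1083:
  colored: 1083 × 9/16 = 609.1875
  colorless: 1083 × 7/16 = 473.8125
Contribution of colored: (595 − 609.1875)² / 609.1875 = 0.3304

0.330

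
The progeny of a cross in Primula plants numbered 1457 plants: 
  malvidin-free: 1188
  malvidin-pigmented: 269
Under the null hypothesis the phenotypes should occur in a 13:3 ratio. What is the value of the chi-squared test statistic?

Expected counts for N = 1457 under a 13:3 ratio (total parts = 16):
  malvidin-free: 1457 × 13/16 = 1183.8125
  malvidin-pigmented: 1457 × 3/16 = 273.1875
χ² = Σ (O − E)² / E
  malvidin-free: (1188 − 1183.8125)² / 1183.8125 = 0.0148
  malvidin-pigmented: (269 − 273.1875)² / 273.1875 = 0.0642
χ² = 0.0148 + 0.0642 = 0.079

0.079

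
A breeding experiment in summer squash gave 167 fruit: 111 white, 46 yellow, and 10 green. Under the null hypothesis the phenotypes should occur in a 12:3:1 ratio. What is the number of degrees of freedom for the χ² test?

A goodness-of-fit test with 3 phenotype classes has df = 3 − 1 = 2.

2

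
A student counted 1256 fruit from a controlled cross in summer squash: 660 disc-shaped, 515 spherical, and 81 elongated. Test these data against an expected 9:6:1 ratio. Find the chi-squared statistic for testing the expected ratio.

7.251

Expected counts for N = 1256 under a 9:6:1 ratio (total parts = 16):
  disc-shaped: 1256 × 9/16 = 706.5
  spherical: 1256 × 6/16 = 471
  elongated: 1256 × 1/16 = 78.5
χ² = Σ (O − E)² / E
  disc-shaped: (660 − 706.5)² / 706.5 = 3.0605
  spherical: (515 − 471)² / 471 = 4.1104
  elongated: (81 − 78.5)² / 78.5 = 0.0796
χ² = 3.0605 + 4.1104 + 0.0796 = 7.2505 ≈ 7.251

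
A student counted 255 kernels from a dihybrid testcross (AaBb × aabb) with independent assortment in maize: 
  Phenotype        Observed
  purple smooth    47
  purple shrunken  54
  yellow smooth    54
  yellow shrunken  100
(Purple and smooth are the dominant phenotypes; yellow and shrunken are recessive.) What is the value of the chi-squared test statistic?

27.996

A dihybrid testcross with independent assortment gives a 1:1:1:1 ratio.
The 1:1:1:1 ratio has 4 parts, so with N = 255 the expected counts are:
  purple smooth: 255 × 1/4 = 63.75
  purple shrunken: 255 × 1/4 = 63.75
  yellow smooth: 255 × 1/4 = 63.75
  yellow shrunken: 255 × 1/4 = 63.75
χ² = Σ (O − E)² / E
  purple smooth: (47 − 63.75)² / 63.75 = 4.4010
  purple shrunken: (54 − 63.75)² / 63.75 = 1.4912
  yellow smooth: (54 − 63.75)² / 63.75 = 1.4912
  yellow shrunken: (100 − 63.75)² / 63.75 = 20.6127
χ² = 4.4010 + 1.4912 + 1.4912 + 20.6127 = 27.9961 ≈ 27.996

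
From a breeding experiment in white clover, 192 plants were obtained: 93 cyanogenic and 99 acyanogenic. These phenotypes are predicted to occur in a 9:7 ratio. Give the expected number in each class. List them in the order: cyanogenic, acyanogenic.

The 9:7 ratio has 16 parts, so with N = 192 the expected counts are:
  cyanogenic: 192 × 9/16 = 108
  acyanogenic: 192 × 7/16 = 84

108, 84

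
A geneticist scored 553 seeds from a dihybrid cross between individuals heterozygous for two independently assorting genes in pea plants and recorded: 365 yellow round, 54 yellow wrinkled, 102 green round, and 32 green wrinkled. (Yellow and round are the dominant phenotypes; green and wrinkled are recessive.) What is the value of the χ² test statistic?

A dihybrid F₂ with independent assortment and complete dominance at both loci gives a 9:3:3:1 phenotypic ratio.
The 9:3:3:1 ratio has 16 parts, so with N = 553 the expected counts are:
  yellow round: 553 × 9/16 = 311.0625
  yellow wrinkled: 553 × 3/16 = 103.6875
  green round: 553 × 3/16 = 103.6875
  green wrinkled: 553 × 1/16 = 34.5625
χ² = Σ (O − E)² / E
  yellow round: (365 − 311.0625)² / 311.0625 = 9.3526
  yellow wrinkled: (54 − 103.6875)² / 103.6875 = 23.8105
  green round: (102 − 103.6875)² / 103.6875 = 0.0275
  green wrinkled: (32 − 34.5625)² / 34.5625 = 0.1900
χ² = 9.3526 + 23.8105 + 0.0275 + 0.1900 = 33.3806 ≈ 33.381

33.381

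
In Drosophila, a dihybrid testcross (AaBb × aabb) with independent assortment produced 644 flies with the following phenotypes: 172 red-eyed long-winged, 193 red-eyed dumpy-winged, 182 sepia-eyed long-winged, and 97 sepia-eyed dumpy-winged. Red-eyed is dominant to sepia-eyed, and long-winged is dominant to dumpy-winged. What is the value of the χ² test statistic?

35.292

A dihybrid testcross with independent assortment gives a 1:1:1:1 ratio.
Expected counts for N = 644 under a 1:1:1:1 ratio (total parts = 4):
  red-eyed long-winged: 644 × 1/4 = 161
  red-eyed dumpy-winged: 644 × 1/4 = 161
  sepia-eyed long-winged: 644 × 1/4 = 161
  sepia-eyed dumpy-winged: 644 × 1/4 = 161
χ² = Σ (O − E)² / E
  red-eyed long-winged: (172 − 161)² / 161 = 0.7516
  red-eyed dumpy-winged: (193 − 161)² / 161 = 6.3602
  sepia-eyed long-winged: (182 − 161)² / 161 = 2.7391
  sepia-eyed dumpy-winged: (97 − 161)² / 161 = 25.4410
χ² = 0.7516 + 6.3602 + 2.7391 + 25.4410 = 35.2919 ≈ 35.292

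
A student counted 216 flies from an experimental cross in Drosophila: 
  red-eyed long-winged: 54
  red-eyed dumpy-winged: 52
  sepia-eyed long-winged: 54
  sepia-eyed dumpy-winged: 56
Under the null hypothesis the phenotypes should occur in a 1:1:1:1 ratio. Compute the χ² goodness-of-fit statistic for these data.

Expected counts for N = 216 under a 1:1:1:1 ratio (total parts = 4):
  red-eyed long-winged: 216 × 1/4 = 54
  red-eyed dumpy-winged: 216 × 1/4 = 54
  sepia-eyed long-winged: 216 × 1/4 = 54
  sepia-eyed dumpy-winged: 216 × 1/4 = 54
χ² = Σ (O − E)² / E
  red-eyed long-winged: (54 − 54)² / 54 = 0.0000
  red-eyed dumpy-winged: (52 − 54)² / 54 = 0.0741
  sepia-eyed long-winged: (54 − 54)² / 54 = 0.0000
  sepia-eyed dumpy-winged: (56 − 54)² / 54 = 0.0741
χ² = 0.0000 + 0.0741 + 0.0000 + 0.0741 = 0.1482 ≈ 0.148

0.148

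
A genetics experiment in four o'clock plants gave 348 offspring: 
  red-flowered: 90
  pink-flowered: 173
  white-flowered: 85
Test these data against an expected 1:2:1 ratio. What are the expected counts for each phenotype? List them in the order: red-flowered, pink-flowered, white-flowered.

87, 174, 87

The 1:2:1 ratio has 4 parts, so with N = 348 the expected counts are:
  red-flowered: 348 × 1/4 = 87
  pink-flowered: 348 × 2/4 = 174
  white-flowered: 348 × 1/4 = 87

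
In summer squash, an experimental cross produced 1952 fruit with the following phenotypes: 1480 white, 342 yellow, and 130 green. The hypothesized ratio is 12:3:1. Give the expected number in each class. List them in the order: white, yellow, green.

Under the 12:3:1 hypothesis (Σ ratio = 16, N = 1952):
  white: 1952 × 12/16 = 1464
  yellow: 1952 × 3/16 = 366
  green: 1952 × 1/16 = 122

1464, 366, 122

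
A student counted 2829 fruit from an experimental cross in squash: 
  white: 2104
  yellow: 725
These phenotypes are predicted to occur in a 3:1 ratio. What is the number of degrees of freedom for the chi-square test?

1

A goodness-of-fit test with 2 phenotype classes has df = 2 − 1 = 1.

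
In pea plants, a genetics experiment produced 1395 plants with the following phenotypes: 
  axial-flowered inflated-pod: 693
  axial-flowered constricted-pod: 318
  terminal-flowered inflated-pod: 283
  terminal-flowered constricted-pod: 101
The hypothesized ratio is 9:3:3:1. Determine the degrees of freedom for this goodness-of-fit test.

3

A goodness-of-fit test with 4 phenotype classes has df = 4 − 1 = 3.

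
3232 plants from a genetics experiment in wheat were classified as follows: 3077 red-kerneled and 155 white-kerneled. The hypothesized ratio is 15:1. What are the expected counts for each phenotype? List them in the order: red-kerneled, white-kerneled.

3030, 202

The 15:1 ratio has 16 parts, so with N = 3232 the expected counts are:
  red-kerneled: 3232 × 15/16 = 3030
  white-kerneled: 3232 × 1/16 = 202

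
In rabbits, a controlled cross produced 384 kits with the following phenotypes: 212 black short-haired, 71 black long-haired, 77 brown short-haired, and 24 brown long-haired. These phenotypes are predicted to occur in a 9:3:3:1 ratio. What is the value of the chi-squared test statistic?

0.435

Total ratio parts = 16. Expected numbers out of 384:
  black short-haired: 384 × 9/16 = 216
  black long-haired: 384 × 3/16 = 72
  brown short-haired: 384 × 3/16 = 72
  brown long-haired: 384 × 1/16 = 24
χ² = Σ (O − E)² / E
  black short-haired: (212 − 216)² / 216 = 0.0741
  black long-haired: (71 − 72)² / 72 = 0.0139
  brown short-haired: (77 − 72)² / 72 = 0.3472
  brown long-haired: (24 − 24)² / 24 = 0.0000
χ² = 0.0741 + 0.0139 + 0.3472 + 0.0000 = 0.4352 ≈ 0.435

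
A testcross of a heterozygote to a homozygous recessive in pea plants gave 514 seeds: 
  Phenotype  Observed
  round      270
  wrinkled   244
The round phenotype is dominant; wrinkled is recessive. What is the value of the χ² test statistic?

A testcross of a heterozygote (Aa × aa) gives a 1:1 phenotypic ratio.
The 1:1 ratio has 2 parts, so with N = 514 the expected counts are:
  round: 514 × 1/2 = 257
  wrinkled: 514 × 1/2 = 257
χ² = Σ (O − E)² / E
  round: (270 − 257)² / 257 = 0.6576
  wrinkled: (244 − 257)² / 257 = 0.6576
χ² = 0.6576 + 0.6576 = 1.3152 ≈ 1.315

1.315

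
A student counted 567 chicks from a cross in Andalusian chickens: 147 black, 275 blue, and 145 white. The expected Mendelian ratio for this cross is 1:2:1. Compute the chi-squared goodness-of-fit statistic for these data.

Under the 1:2:1 hypothesis (Σ ratio = 4, N = 567):
  black: 567 × 1/4 = 141.75
  blue: 567 × 2/4 = 283.5
  white: 567 × 1/4 = 141.75
χ² = Σ (O − E)² / E
  black: (147 − 141.75)² / 141.75 = 0.1944
  blue: (275 − 283.5)² / 283.5 = 0.2549
  white: (145 − 141.75)² / 141.75 = 0.0745
χ² = 0.1944 + 0.2549 + 0.0745 = 0.5238 ≈ 0.524

0.524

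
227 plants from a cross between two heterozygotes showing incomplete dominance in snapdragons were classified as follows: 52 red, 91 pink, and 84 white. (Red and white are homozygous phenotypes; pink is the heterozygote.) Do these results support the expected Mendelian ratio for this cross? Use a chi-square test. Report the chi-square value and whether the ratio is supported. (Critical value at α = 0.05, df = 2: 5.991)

17.943; not consistent

With incomplete dominance, a heterozygote × heterozygote cross gives a 1:2:1 phenotypic ratio.
Expected counts for N = 227 under a 1:2:1 ratio (total parts = 4):
  red: 227 × 1/4 = 56.75
  pink: 227 × 2/4 = 113.5
  white: 227 × 1/4 = 56.75
χ² = Σ (O − E)² / E
  red: (52 − 56.75)² / 56.75 = 0.3976
  pink: (91 − 113.5)² / 113.5 = 4.4604
  white: (84 − 56.75)² / 56.75 = 13.0848
χ² = 0.3976 + 4.4604 + 13.0848 = 17.9428 ≈ 17.943
Degrees of freedom = 3 − 1 = 2; critical value at α = 0.05 is 5.991.
Since 17.943 > 5.991, we reject the null hypothesis — the data do not fit the 1:2:1 ratio.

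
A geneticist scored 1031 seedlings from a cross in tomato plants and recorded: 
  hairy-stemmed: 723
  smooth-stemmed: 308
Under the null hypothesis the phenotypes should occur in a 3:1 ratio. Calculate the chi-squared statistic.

Total ratio parts = 4. Expected numbers out of 1031:
  hairy-stemmed: 1031 × 3/4 = 773.25
  smooth-stemmed: 1031 × 1/4 = 257.75
χ² = Σ (O − E)² / E
  hairy-stemmed: (723 − 773.25)² / 773.25 = 3.2655
  smooth-stemmed: (308 − 257.75)² / 257.75 = 9.7966
χ² = 3.2655 + 9.7966 = 13.0621 ≈ 13.062

13.062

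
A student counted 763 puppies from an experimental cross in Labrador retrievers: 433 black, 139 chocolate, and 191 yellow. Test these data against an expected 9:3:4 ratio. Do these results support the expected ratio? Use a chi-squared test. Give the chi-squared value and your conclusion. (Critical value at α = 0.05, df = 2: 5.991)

The 9:3:4 ratio has 16 parts, so with N = 763 the expected counts are:
  black: 763 × 9/16 = 429.1875
  chocolate: 763 × 3/16 = 143.0625
  yellow: 763 × 4/16 = 190.75
χ² = Σ (O − E)² / E
  black: (433 − 429.1875)² / 429.1875 = 0.0339
  chocolate: (139 − 143.0625)² / 143.0625 = 0.1154
  yellow: (191 − 190.75)² / 190.75 = 0.0003
χ² = 0.0339 + 0.1154 + 0.0003 = 0.1496 ≈ 0.150
Degrees of freedom = 3 − 1 = 2; critical value at α = 0.05 is 5.991.
Since 0.150 < 5.991, we fail to reject the null hypothesis — the data are consistent with the 9:3:4 ratio.

0.150; consistent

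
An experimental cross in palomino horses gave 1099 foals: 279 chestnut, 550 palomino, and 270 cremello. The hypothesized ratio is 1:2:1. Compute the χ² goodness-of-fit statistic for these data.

0.148

Expected counts for N = 1099 under a 1:2:1 ratio (total parts = 4):
  chestnut: 1099 × 1/4 = 274.75
  palomino: 1099 × 2/4 = 549.5
  cremello: 1099 × 1/4 = 274.75
χ² = Σ (O − E)² / E
  chestnut: (279 − 274.75)² / 274.75 = 0.0657
  palomino: (550 − 549.5)² / 549.5 = 0.0005
  cremello: (270 − 274.75)² / 274.75 = 0.0821
χ² = 0.0657 + 0.0005 + 0.0821 = 0.1483 ≈ 0.148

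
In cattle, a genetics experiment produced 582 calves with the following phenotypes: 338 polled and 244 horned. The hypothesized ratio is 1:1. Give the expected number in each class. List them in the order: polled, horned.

291, 291

Under the 1:1 hypothesis (Σ ratio = 2, N = 582):
  polled: 582 × 1/2 = 291
  horned: 582 × 1/2 = 291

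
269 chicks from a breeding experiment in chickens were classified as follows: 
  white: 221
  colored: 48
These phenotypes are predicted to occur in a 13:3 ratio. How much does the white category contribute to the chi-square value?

0.027

Expected counts for N = 269 under a 13:3 ratio (total parts = 16):
  white: 269 × 13/16 = 218.5625
  colored: 269 × 3/16 = 50.4375
Contribution of white: (221 − 218.5625)² / 218.5625 = 0.0272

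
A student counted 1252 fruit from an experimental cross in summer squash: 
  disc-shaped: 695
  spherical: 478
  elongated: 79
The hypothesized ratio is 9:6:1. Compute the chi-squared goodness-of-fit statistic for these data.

The 9:6:1 ratio has 16 parts, so with N = 1252 the expected counts are:
  disc-shaped: 1252 × 9/16 = 704.25
  spherical: 1252 × 6/16 = 469.5
  elongated: 1252 × 1/16 = 78.25
χ² = Σ (O − E)² / E
  disc-shaped: (695 − 704.25)² / 704.25 = 0.1215
  spherical: (478 − 469.5)² / 469.5 = 0.1539
  elongated: (79 − 78.25)² / 78.25 = 0.0072
χ² = 0.1215 + 0.1539 + 0.0072 = 0.2826 ≈ 0.283

0.283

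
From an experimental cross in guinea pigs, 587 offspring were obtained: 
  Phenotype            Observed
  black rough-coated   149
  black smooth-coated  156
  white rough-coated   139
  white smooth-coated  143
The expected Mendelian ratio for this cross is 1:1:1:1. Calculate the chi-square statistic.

The 1:1:1:1 ratio has 4 parts, so with N = 587 the expected counts are:
  black rough-coated: 587 × 1/4 = 146.75
  black smooth-coated: 587 × 1/4 = 146.75
  white rough-coated: 587 × 1/4 = 146.75
  white smooth-coated: 587 × 1/4 = 146.75
χ² = Σ (O − E)² / E
  black rough-coated: (149 − 146.75)² / 146.75 = 0.0345
  black smooth-coated: (156 − 146.75)² / 146.75 = 0.5830
  white rough-coated: (139 − 146.75)² / 146.75 = 0.4093
  white smooth-coated: (143 − 146.75)² / 146.75 = 0.0958
χ² = 0.0345 + 0.5830 + 0.4093 + 0.0958 = 1.1226 ≈ 1.123

1.123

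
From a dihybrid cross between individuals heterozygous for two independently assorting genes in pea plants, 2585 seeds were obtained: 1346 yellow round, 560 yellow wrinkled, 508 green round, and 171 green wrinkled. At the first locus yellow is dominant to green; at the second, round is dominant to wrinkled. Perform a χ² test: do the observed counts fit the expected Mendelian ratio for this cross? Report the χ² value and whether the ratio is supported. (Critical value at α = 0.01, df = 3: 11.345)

A dihybrid F₂ with independent assortment and complete dominance at both loci gives a 9:3:3:1 phenotypic ratio.
The 9:3:3:1 ratio has 16 parts, so with N = 2585 the expected counts are:
  yellow round: 2585 × 9/16 = 1454.0625
  yellow wrinkled: 2585 × 3/16 = 484.6875
  green round: 2585 × 3/16 = 484.6875
  green wrinkled: 2585 × 1/16 = 161.5625
χ² = Σ (O − E)² / E
  yellow round: (1346 − 1454.0625)² / 1454.0625 = 8.0310
  yellow wrinkled: (560 − 484.6875)² / 484.6875 = 11.7023
  green round: (508 − 484.6875)² / 484.6875 = 1.1213
  green wrinkled: (171 − 161.5625)² / 161.5625 = 0.5513
χ² = 8.0310 + 11.7023 + 1.1213 + 0.5513 = 21.4059 ≈ 21.406
Degrees of freedom = 4 − 1 = 3; critical value at α = 0.01 is 11.345.
Since 21.406 > 11.345, we reject the null hypothesis — the data do not fit the 9:3:3:1 ratio.

21.406; not consistent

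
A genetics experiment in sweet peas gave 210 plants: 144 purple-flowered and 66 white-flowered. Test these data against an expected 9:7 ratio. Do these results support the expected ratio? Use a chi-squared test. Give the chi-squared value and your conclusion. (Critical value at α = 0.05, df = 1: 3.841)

Total ratio parts = 16. Expected numbers out of 210:
  purple-flowered: 210 × 9/16 = 118.125
  white-flowered: 210 × 7/16 = 91.875
χ² = Σ (O − E)² / E
  purple-flowered: (144 − 118.125)² / 118.125 = 5.6679
  white-flowered: (66 − 91.875)² / 91.875 = 7.2872
χ² = 5.6679 + 7.2872 = 12.9551 ≈ 12.955
Degrees of freedom = 2 − 1 = 1; critical value at α = 0.05 is 3.841.
Since 12.955 > 3.841, we reject the null hypothesis — the data do not fit the 9:7 ratio.

12.955; not consistent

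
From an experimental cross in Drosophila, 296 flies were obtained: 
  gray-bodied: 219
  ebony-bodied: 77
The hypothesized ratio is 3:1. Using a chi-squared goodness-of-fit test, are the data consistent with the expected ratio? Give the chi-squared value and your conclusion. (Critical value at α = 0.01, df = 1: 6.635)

0.162; consistent

Total ratio parts = 4. Expected numbers out of 296:
  gray-bodied: 296 × 3/4 = 222
  ebony-bodied: 296 × 1/4 = 74
χ² = Σ (O − E)² / E
  gray-bodied: (219 − 222)² / 222 = 0.0405
  ebony-bodied: (77 − 74)² / 74 = 0.1216
χ² = 0.0405 + 0.1216 = 0.1621 ≈ 0.162
Degrees of freedom = 2 − 1 = 1; critical value at α = 0.01 is 6.635.
Since 0.162 < 6.635, we fail to reject the null hypothesis — the data are consistent with the 3:1 ratio.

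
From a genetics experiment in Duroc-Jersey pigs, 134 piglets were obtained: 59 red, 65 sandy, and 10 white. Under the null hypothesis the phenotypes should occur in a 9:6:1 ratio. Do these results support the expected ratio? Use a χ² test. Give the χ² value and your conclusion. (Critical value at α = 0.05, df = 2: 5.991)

8.202; not consistent

Total ratio parts = 16. Expected numbers out of 134:
  red: 134 × 9/16 = 75.375
  sandy: 134 × 6/16 = 50.25
  white: 134 × 1/16 = 8.375
χ² = Σ (O − E)² / E
  red: (59 − 75.375)² / 75.375 = 3.5574
  sandy: (65 − 50.25)² / 50.25 = 4.3296
  white: (10 − 8.375)² / 8.375 = 0.3153
χ² = 3.5574 + 4.3296 + 0.3153 = 8.2023 ≈ 8.202
Degrees of freedom = 3 − 1 = 2; critical value at α = 0.05 is 5.991.
Since 8.202 > 5.991, we reject the null hypothesis — the data do not fit the 9:6:1 ratio.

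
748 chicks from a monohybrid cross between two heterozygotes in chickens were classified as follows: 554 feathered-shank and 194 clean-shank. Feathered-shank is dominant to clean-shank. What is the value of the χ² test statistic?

For a monohybrid cross between heterozygotes with complete dominance, the expected phenotypic ratio is 3:1.
Under the 3:1 hypothesis (Σ ratio = 4, N = 748):
  feathered-shank: 748 × 3/4 = 561
  clean-shank: 748 × 1/4 = 187
χ² = Σ (O − E)² / E
  feathered-shank: (554 − 561)² / 561 = 0.0873
  clean-shank: (194 − 187)² / 187 = 0.2620
χ² = 0.0873 + 0.2620 = 0.3493 ≈ 0.349

0.349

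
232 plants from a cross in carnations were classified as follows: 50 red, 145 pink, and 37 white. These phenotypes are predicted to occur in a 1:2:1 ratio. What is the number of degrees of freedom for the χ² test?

A goodness-of-fit test with 3 phenotype classes has df = 3 − 1 = 2.

2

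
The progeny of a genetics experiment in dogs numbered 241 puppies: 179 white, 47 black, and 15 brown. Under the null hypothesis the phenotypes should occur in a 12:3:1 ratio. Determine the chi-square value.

Total ratio parts = 16. Expected numbers out of 241:
  white: 241 × 12/16 = 180.75
  black: 241 × 3/16 = 45.1875
  brown: 241 × 1/16 = 15.0625
χ² = Σ (O − E)² / E
  white: (179 − 180.75)² / 180.75 = 0.0169
  black: (47 − 45.1875)² / 45.1875 = 0.0727
  brown: (15 − 15.0625)² / 15.0625 = 0.0003
χ² = 0.0169 + 0.0727 + 0.0003 = 0.0899 ≈ 0.090

0.090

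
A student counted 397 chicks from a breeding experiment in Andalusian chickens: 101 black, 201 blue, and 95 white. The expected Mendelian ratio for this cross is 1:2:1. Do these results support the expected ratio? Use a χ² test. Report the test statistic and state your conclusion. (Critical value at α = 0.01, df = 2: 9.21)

Expected counts for N = 397 under a 1:2:1 ratio (total parts = 4):
  black: 397 × 1/4 = 99.25
  blue: 397 × 2/4 = 198.5
  white: 397 × 1/4 = 99.25
χ² = Σ (O − E)² / E
  black: (101 − 99.25)² / 99.25 = 0.0309
  blue: (201 − 198.5)² / 198.5 = 0.0315
  white: (95 − 99.25)² / 99.25 = 0.1820
χ² = 0.0309 + 0.0315 + 0.1820 = 0.2444 ≈ 0.244
Degrees of freedom = 3 − 1 = 2; critical value at α = 0.01 is 9.21.
Since 0.244 < 9.21, we fail to reject the null hypothesis — the data are consistent with the 1:2:1 ratio.

0.244; consistent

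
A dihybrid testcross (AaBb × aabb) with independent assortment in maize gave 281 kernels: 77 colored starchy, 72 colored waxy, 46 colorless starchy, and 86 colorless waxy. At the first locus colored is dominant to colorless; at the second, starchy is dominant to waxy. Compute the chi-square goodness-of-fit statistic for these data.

12.594

A dihybrid testcross with independent assortment gives a 1:1:1:1 ratio.
Expected counts for N = 281 under a 1:1:1:1 ratio (total parts = 4):
  colored starchy: 281 × 1/4 = 70.25
  colored waxy: 281 × 1/4 = 70.25
  colorless starchy: 281 × 1/4 = 70.25
  colorless waxy: 281 × 1/4 = 70.25
χ² = Σ (O − E)² / E
  colored starchy: (77 − 70.25)² / 70.25 = 0.6486
  colored waxy: (72 − 70.25)² / 70.25 = 0.0436
  colorless starchy: (46 − 70.25)² / 70.25 = 8.3710
  colorless waxy: (86 − 70.25)² / 70.25 = 3.5311
χ² = 0.6486 + 0.0436 + 8.3710 + 3.5311 = 12.5943 ≈ 12.594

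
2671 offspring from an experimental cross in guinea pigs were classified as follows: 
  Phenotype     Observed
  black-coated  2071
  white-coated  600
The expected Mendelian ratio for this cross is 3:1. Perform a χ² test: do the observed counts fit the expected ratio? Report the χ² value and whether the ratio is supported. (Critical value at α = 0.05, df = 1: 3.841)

Under the 3:1 hypothesis (Σ ratio = 4, N = 2671):
  black-coated: 2671 × 3/4 = 2003.25
  white-coated: 2671 × 1/4 = 667.75
χ² = Σ (O − E)² / E
  black-coated: (2071 − 2003.25)² / 2003.25 = 2.2913
  white-coated: (600 − 667.75)² / 667.75 = 6.8739
χ² = 2.2913 + 6.8739 = 9.1652 ≈ 9.165
Degrees of freedom = 2 − 1 = 1; critical value at α = 0.05 is 3.841.
Since 9.165 > 3.841, we reject the null hypothesis — the data do not fit the 3:1 ratio.

9.165; not consistent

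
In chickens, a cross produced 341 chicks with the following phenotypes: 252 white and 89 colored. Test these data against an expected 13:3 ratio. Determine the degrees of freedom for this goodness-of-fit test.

A goodness-of-fit test with 2 phenotype classes has df = 2 − 1 = 1.

1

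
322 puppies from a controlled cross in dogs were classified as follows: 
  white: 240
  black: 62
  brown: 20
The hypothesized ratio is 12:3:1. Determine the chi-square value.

0.054

The 12:3:1 ratio has 16 parts, so with N = 322 the expected counts are:
  white: 322 × 12/16 = 241.5
  black: 322 × 3/16 = 60.375
  brown: 322 × 1/16 = 20.125
χ² = Σ (O − E)² / E
  white: (240 − 241.5)² / 241.5 = 0.0093
  black: (62 − 60.375)² / 60.375 = 0.0437
  brown: (20 − 20.125)² / 20.125 = 0.0008
χ² = 0.0093 + 0.0437 + 0.0008 = 0.0538 ≈ 0.054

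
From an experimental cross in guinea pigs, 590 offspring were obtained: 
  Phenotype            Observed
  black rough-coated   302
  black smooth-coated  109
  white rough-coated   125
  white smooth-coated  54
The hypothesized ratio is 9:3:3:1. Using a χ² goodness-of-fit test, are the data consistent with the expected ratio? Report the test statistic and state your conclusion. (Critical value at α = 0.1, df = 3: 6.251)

Expected counts for N = 590 under a 9:3:3:1 ratio (total parts = 16):
  black rough-coated: 590 × 9/16 = 331.875
  black smooth-coated: 590 × 3/16 = 110.625
  white rough-coated: 590 × 3/16 = 110.625
  white smooth-coated: 590 × 1/16 = 36.875
χ² = Σ (O − E)² / E
  black rough-coated: (302 − 331.875)² / 331.875 = 2.6893
  black smooth-coated: (109 − 110.625)² / 110.625 = 0.0239
  white rough-coated: (125 − 110.625)² / 110.625 = 1.8679
  white smooth-coated: (54 − 36.875)² / 36.875 = 7.9530
χ² = 2.6893 + 0.0239 + 1.8679 + 7.9530 = 12.5341 ≈ 12.534
Degrees of freedom = 4 − 1 = 3; critical value at α = 0.1 is 6.251.
Since 12.534 > 6.251, we reject the null hypothesis — the data do not fit the 9:3:3:1 ratio.

12.534; not consistent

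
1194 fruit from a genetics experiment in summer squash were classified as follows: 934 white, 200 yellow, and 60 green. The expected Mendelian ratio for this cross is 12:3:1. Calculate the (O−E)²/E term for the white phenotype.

1.655

Under the 12:3:1 hypothesis (Σ ratio = 16, N = 1194):
  white: 1194 × 12/16 = 895.5
  yellow: 1194 × 3/16 = 223.875
  green: 1194 × 1/16 = 74.625
Contribution of white: (934 − 895.5)² / 895.5 = 1.6552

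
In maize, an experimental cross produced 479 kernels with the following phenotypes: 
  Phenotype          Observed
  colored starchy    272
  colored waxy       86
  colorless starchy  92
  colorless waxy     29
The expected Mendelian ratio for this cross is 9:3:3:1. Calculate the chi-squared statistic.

Under the 9:3:3:1 hypothesis (Σ ratio = 16, N = 479):
  colored starchy: 479 × 9/16 = 269.4375
  colored waxy: 479 × 3/16 = 89.8125
  colorless starchy: 479 × 3/16 = 89.8125
  colorless waxy: 479 × 1/16 = 29.9375
χ² = Σ (O − E)² / E
  colored starchy: (272 − 269.4375)² / 269.4375 = 0.0244
  colored waxy: (86 − 89.8125)² / 89.8125 = 0.1618
  colorless starchy: (92 − 89.8125)² / 89.8125 = 0.0533
  colorless waxy: (29 − 29.9375)² / 29.9375 = 0.0294
χ² = 0.0244 + 0.1618 + 0.0533 + 0.0294 = 0.2689 ≈ 0.269

0.269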